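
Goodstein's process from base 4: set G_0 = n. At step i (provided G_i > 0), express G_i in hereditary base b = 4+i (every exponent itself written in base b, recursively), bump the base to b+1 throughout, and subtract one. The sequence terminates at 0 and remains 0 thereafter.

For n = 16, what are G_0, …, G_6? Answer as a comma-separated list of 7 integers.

[0] 16 ≡ 4^2 (base 4). Lift 5: 25. −1: 24.
[1] 24 ≡ 4·5 + 4 (base 5). Lift 6: 28. −1: 27.
[2] 27 ≡ 4·6 + 3 (base 6). Lift 7: 31. −1: 30.
[3] 30 ≡ 4·7 + 2 (base 7). Lift 8: 34. −1: 33.
[4] 33 ≡ 4·8 + 1 (base 8). Lift 9: 37. −1: 36.
[5] 36 ≡ 4·9 (base 9). Lift 10: 40. −1: 39.

16, 24, 27, 30, 33, 36, 39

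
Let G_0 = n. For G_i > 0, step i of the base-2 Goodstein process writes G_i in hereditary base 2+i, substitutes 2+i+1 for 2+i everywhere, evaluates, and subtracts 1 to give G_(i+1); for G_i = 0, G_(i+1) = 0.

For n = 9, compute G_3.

9842

9 —HB2→ 2^(2 + 1) + 1 —bump→ 3^(3 + 1) + 1 = 82 —(−1)→ 81
81 —HB3→ 3^(3 + 1) —bump→ 4^(4 + 1) = 1024 —(−1)→ 1023
1023 —HB4→ 3·4^4 + 3·4^3 + 3·4^2 + 3·4 + 3 —bump→ 3·5^5 + 3·5^3 + 3·5^2 + 3·5 + 3 = 9843 —(−1)→ 9842
9842 —HB5→ 3·5^5 + 3·5^3 + 3·5^2 + 3·5 + 2 —bump→ 3·6^6 + 3·6^3 + 3·6^2 + 3·6 + 2 = 140744 —(−1)→ 140743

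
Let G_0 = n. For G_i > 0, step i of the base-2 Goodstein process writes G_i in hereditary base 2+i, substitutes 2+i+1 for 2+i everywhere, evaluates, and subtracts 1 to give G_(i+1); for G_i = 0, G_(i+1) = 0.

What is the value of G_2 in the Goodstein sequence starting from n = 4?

step 0: 4 = 2^2; sub 3 for 2: 3^3; = 27; G_1 = 27−1 = 26
step 1: 26 = 2·3^2 + 2·3 + 2; sub 4 for 3: 2·4^2 + 2·4 + 2; = 42; G_2 = 42−1 = 41
step 2: 41 = 2·4^2 + 2·4 + 1; sub 5 for 4: 2·5^2 + 2·5 + 1; = 61; G_3 = 61−1 = 60

41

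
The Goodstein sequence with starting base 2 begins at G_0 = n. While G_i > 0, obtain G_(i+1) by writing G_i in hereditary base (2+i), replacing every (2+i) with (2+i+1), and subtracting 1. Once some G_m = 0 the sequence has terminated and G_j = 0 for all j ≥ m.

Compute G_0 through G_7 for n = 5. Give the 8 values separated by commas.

G_0 = 5. HB_2(5) = 2^2 + 1. Bump = 28. G_1 = 27.
G_1 = 27. HB_3(27) = 3^3. Bump = 256. G_2 = 255.
G_2 = 255. HB_4(255) = 3·4^3 + 3·4^2 + 3·4 + 3. Bump = 468. G_3 = 467.
G_3 = 467. HB_5(467) = 3·5^3 + 3·5^2 + 3·5 + 2. Bump = 776. G_4 = 775.
G_4 = 775. HB_6(775) = 3·6^3 + 3·6^2 + 3·6 + 1. Bump = 1198. G_5 = 1197.
G_5 = 1197. HB_7(1197) = 3·7^3 + 3·7^2 + 3·7. Bump = 1752. G_6 = 1751.
G_6 = 1751. HB_8(1751) = 3·8^3 + 3·8^2 + 2·8 + 7. Bump = 2455. G_7 = 2454.

5, 27, 255, 467, 775, 1197, 1751, 2454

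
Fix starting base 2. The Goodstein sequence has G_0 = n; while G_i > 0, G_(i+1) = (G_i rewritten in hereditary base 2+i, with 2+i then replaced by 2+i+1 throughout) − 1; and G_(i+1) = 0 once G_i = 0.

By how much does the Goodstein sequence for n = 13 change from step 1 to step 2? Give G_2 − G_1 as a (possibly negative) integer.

1171

step 0: 13 = 2^(2 + 1) + 2^2 + 1; sub 3 for 2: 3^(3 + 1) + 3^3 + 1; = 109; G_1 = 109−1 = 108
step 1: 108 = 3^(3 + 1) + 3^3; sub 4 for 3: 4^(4 + 1) + 4^4; = 1280; G_2 = 1280−1 = 1279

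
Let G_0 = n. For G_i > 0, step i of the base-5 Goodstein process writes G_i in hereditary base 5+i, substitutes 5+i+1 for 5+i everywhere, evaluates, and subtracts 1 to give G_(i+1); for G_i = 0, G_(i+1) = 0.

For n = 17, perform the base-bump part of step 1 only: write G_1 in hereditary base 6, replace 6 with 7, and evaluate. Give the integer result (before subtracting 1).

G_0 = 17. HB_5(17) = 3·5 + 2. Bump = 20. G_1 = 19.
G_1 = 19. HB_6(19) = 3·6 + 1. Bump = 22. G_2 = 21.

22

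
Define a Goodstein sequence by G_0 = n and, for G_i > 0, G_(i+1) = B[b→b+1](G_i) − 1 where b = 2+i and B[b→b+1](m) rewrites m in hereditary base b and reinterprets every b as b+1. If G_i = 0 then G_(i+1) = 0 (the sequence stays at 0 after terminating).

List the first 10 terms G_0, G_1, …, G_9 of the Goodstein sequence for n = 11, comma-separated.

step 0: 11 = 2^(2 + 1) + 2 + 1; sub 3 for 2: 3^(3 + 1) + 3 + 1; = 85; G_1 = 85−1 = 84
step 1: 84 = 3^(3 + 1) + 3; sub 4 for 3: 4^(4 + 1) + 4; = 1028; G_2 = 1028−1 = 1027
step 2: 1027 = 4^(4 + 1) + 3; sub 5 for 4: 5^(5 + 1) + 3; = 15628; G_3 = 15628−1 = 15627
step 3: 15627 = 5^(5 + 1) + 2; sub 6 for 5: 6^(6 + 1) + 2; = 279938; G_4 = 279938−1 = 279937
step 4: 279937 = 6^(6 + 1) + 1; sub 7 for 6: 7^(7 + 1) + 1; = 5764802; G_5 = 5764802−1 = 5764801
step 5: 5764801 = 7^(7 + 1); sub 8 for 7: 8^(8 + 1); = 134217728; G_6 = 134217728−1 = 134217727
step 6: 134217727 = 7·8^8 + 7·8^7 + 7·8^6 + 7·8^5 + 7·8^4 + 7·8^3 + 7·8^2 + 7·8 + 7; sub 9 for 8: 7·9^9 + 7·9^7 + 7·9^6 + 7·9^5 + 7·9^4 + 7·9^3 + 7·9^2 + 7·9 + 7; = 2749609303; G_7 = 2749609303−1 = 2749609302
step 7: 2749609302 = 7·9^9 + 7·9^7 + 7·9^6 + 7·9^5 + 7·9^4 + 7·9^3 + 7·9^2 + 7·9 + 6; sub 10 for 9: 7·10^10 + 7·10^7 + 7·10^6 + 7·10^5 + 7·10^4 + 7·10^3 + 7·10^2 + 7·10 + 6; = 70077777776; G_8 = 70077777776−1 = 70077777775
step 8: 70077777775 = 7·10^10 + 7·10^7 + 7·10^6 + 7·10^5 + 7·10^4 + 7·10^3 + 7·10^2 + 7·10 + 5; sub 11 for 10: 7·11^11 + 7·11^7 + 7·11^6 + 7·11^5 + 7·11^4 + 7·11^3 + 7·11^2 + 7·11 + 5; = 1997331745491; G_9 = 1997331745491−1 = 1997331745490

11, 84, 1027, 15627, 279937, 5764801, 134217727, 2749609302, 70077777775, 1997331745490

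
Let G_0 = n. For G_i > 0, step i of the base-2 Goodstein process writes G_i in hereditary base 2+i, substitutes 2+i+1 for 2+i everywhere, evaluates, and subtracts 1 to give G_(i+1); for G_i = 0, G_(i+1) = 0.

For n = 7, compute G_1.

i=0: 7 = 2^2 + 2 + 1 (b=2); 2→3: 3^3 + 3 + 1 = 31; 31−1 = 30
i=1: 30 = 3^3 + 3 (b=3); 3→4: 4^4 + 4 = 260; 260−1 = 259

30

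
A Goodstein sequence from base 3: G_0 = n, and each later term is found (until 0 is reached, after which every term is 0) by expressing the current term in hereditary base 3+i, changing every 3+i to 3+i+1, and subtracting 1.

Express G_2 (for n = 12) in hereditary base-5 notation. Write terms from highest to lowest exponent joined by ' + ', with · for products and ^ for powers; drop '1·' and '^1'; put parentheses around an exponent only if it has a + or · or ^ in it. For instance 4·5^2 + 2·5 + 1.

5^2 + 2

step 0: 12 = 3^2 + 3; sub 4 for 3: 4^2 + 4; = 20; G_1 = 20−1 = 19
step 1: 19 = 4^2 + 3; sub 5 for 4: 5^2 + 3; = 28; G_2 = 28−1 = 27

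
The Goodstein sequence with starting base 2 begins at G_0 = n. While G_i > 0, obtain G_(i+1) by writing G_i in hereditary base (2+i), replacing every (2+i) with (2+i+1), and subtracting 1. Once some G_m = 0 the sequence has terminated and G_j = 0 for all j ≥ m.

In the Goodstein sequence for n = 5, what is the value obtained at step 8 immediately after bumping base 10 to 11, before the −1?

4383

i=0: 5 = 2^2 + 1 (b=2); 2→3: 3^3 + 1 = 28; 28−1 = 27
i=1: 27 = 3^3 (b=3); 3→4: 4^4 = 256; 256−1 = 255
i=2: 255 = 3·4^3 + 3·4^2 + 3·4 + 3 (b=4); 4→5: 3·5^3 + 3·5^2 + 3·5 + 3 = 468; 468−1 = 467
i=3: 467 = 3·5^3 + 3·5^2 + 3·5 + 2 (b=5); 5→6: 3·6^3 + 3·6^2 + 3·6 + 2 = 776; 776−1 = 775
i=4: 775 = 3·6^3 + 3·6^2 + 3·6 + 1 (b=6); 6→7: 3·7^3 + 3·7^2 + 3·7 + 1 = 1198; 1198−1 = 1197
i=5: 1197 = 3·7^3 + 3·7^2 + 3·7 (b=7); 7→8: 3·8^3 + 3·8^2 + 3·8 = 1752; 1752−1 = 1751
i=6: 1751 = 3·8^3 + 3·8^2 + 2·8 + 7 (b=8); 8→9: 3·9^3 + 3·9^2 + 2·9 + 7 = 2455; 2455−1 = 2454
i=7: 2454 = 3·9^3 + 3·9^2 + 2·9 + 6 (b=9); 9→10: 3·10^3 + 3·10^2 + 2·10 + 6 = 3326; 3326−1 = 3325
i=8: 3325 = 3·10^3 + 3·10^2 + 2·10 + 5 (b=10); 10→11: 3·11^3 + 3·11^2 + 2·11 + 5 = 4383; 4383−1 = 4382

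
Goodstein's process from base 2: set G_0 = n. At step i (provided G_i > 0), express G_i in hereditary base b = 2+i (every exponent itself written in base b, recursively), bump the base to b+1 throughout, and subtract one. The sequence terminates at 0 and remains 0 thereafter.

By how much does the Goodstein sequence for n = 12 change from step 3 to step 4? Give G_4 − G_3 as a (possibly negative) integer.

base 2: 12 = 2^(2 + 1) + 2^2; at 3: 3^(3 + 1) + 3^3 = 108; next = 107
base 3: 107 = 3^(3 + 1) + 2·3^2 + 2·3 + 2; at 4: 4^(4 + 1) + 2·4^2 + 2·4 + 2 = 1066; next = 1065
base 4: 1065 = 4^(4 + 1) + 2·4^2 + 2·4 + 1; at 5: 5^(5 + 1) + 2·5^2 + 2·5 + 1 = 15686; next = 15685
base 5: 15685 = 5^(5 + 1) + 2·5^2 + 2·5; at 6: 6^(6 + 1) + 2·6^2 + 2·6 = 280020; next = 280019

264334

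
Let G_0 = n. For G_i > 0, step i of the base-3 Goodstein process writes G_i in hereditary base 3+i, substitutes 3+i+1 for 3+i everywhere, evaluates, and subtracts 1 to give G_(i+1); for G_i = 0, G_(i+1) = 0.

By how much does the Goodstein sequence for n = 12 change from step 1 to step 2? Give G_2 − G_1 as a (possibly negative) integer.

12 —HB3→ 3^2 + 3 —bump→ 4^2 + 4 = 20 —(−1)→ 19
19 —HB4→ 4^2 + 3 —bump→ 5^2 + 3 = 28 —(−1)→ 27

8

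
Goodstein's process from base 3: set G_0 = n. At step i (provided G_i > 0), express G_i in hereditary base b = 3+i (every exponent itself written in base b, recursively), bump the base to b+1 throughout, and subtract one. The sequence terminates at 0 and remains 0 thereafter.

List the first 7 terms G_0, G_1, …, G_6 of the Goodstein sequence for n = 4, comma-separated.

4, 4, 4, 3, 2, 1, 0

base 3: 4 = 3 + 1; at 4: 4 + 1 = 5; next = 4
base 4: 4 = 4; at 5: 5 = 5; next = 4
base 5: 4 = 4; at 6: 4 = 4; next = 3
base 6: 3 = 3; at 7: 3 = 3; next = 2
base 7: 2 = 2; at 8: 2 = 2; next = 1
base 8: 1 = 1; at 9: 1 = 1; next = 0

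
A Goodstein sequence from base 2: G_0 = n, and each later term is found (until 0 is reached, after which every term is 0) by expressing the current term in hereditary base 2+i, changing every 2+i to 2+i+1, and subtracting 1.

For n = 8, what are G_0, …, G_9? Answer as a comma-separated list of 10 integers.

G_0 = 8. HB_2(8) = 2^(2 + 1). Bump = 81. G_1 = 80.
G_1 = 80. HB_3(80) = 2·3^3 + 2·3^2 + 2·3 + 2. Bump = 554. G_2 = 553.
G_2 = 553. HB_4(553) = 2·4^4 + 2·4^2 + 2·4 + 1. Bump = 6311. G_3 = 6310.
G_3 = 6310. HB_5(6310) = 2·5^5 + 2·5^2 + 2·5. Bump = 93396. G_4 = 93395.
G_4 = 93395. HB_6(93395) = 2·6^6 + 2·6^2 + 6 + 5. Bump = 1647196. G_5 = 1647195.
G_5 = 1647195. HB_7(1647195) = 2·7^7 + 2·7^2 + 7 + 4. Bump = 33554572. G_6 = 33554571.
G_6 = 33554571. HB_8(33554571) = 2·8^8 + 2·8^2 + 8 + 3. Bump = 774841152. G_7 = 774841151.
G_7 = 774841151. HB_9(774841151) = 2·9^9 + 2·9^2 + 9 + 2. Bump = 20000000212. G_8 = 20000000211.
G_8 = 20000000211. HB_10(20000000211) = 2·10^10 + 2·10^2 + 10 + 1. Bump = 570623341476. G_9 = 570623341475.

8, 80, 553, 6310, 93395, 1647195, 33554571, 774841151, 20000000211, 570623341475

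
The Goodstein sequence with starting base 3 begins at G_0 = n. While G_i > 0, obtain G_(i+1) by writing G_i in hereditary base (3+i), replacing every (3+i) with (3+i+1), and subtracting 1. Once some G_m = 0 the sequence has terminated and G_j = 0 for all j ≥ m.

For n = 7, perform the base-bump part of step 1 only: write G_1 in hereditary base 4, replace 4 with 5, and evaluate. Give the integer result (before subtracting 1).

10

[0] 7 ≡ 2·3 + 1 (base 3). Lift 4: 9. −1: 8.
[1] 8 ≡ 2·4 (base 4). Lift 5: 10. −1: 9.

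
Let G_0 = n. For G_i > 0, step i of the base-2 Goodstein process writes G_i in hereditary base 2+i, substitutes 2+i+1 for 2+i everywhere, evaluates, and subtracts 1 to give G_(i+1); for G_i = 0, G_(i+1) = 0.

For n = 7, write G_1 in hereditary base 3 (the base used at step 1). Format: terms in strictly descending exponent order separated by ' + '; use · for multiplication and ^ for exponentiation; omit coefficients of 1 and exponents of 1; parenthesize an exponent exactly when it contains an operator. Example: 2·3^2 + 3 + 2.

3^3 + 3

G_0=7  [base 2] 2^2 + 2 + 1  →[2↦3]→  3^3 + 3 + 1 = 31  −1 ⇒ G_1=30
G_1=30  [base 3] 3^3 + 3  →[3↦4]→  4^4 + 4 = 260  −1 ⇒ G_2=259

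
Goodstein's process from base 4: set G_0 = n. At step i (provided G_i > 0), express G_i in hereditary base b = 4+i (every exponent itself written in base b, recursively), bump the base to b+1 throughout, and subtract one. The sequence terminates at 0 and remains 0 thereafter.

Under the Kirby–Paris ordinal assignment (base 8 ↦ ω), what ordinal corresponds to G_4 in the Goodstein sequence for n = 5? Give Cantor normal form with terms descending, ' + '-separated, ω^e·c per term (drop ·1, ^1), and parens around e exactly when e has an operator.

3

(0) 5|_4 = 4 + 1 ↦ 5 + 1|_5 = 6 ⇒ 5
(1) 5|_5 = 5 ↦ 6|_6 = 6 ⇒ 5
(2) 5|_6 = 5 ↦ 5|_7 = 5 ⇒ 4
(3) 4|_7 = 4 ↦ 4|_8 = 4 ⇒ 3
(4) 3|_8 = 3 ↦ 3|_9 = 3 ⇒ 2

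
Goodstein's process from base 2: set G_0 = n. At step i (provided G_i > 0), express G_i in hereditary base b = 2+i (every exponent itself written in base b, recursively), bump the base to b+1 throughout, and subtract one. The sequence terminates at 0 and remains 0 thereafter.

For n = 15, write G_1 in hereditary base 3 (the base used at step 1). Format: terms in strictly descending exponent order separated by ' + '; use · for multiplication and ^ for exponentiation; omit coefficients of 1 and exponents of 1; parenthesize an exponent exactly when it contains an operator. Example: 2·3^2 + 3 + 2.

base 2: 15 = 2^(2 + 1) + 2^2 + 2 + 1; at 3: 3^(3 + 1) + 3^3 + 3 + 1 = 112; next = 111
base 3: 111 = 3^(3 + 1) + 3^3 + 3; at 4: 4^(4 + 1) + 4^4 + 4 = 1284; next = 1283

3^(3 + 1) + 3^3 + 3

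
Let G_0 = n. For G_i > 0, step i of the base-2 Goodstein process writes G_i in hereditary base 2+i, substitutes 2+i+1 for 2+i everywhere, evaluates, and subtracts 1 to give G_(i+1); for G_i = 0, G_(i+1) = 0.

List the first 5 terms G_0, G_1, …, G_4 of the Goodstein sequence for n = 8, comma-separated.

[0] 8 ≡ 2^(2 + 1) (base 2). Lift 3: 81. −1: 80.
[1] 80 ≡ 2·3^3 + 2·3^2 + 2·3 + 2 (base 3). Lift 4: 554. −1: 553.
[2] 553 ≡ 2·4^4 + 2·4^2 + 2·4 + 1 (base 4). Lift 5: 6311. −1: 6310.
[3] 6310 ≡ 2·5^5 + 2·5^2 + 2·5 (base 5). Lift 6: 93396. −1: 93395.

8, 80, 553, 6310, 93395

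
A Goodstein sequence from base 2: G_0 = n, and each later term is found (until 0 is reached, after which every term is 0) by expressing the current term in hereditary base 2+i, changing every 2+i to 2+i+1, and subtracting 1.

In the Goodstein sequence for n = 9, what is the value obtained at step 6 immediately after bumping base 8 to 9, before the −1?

1162263922

i=0: 9 = 2^(2 + 1) + 1 (b=2); 2→3: 3^(3 + 1) + 1 = 82; 82−1 = 81
i=1: 81 = 3^(3 + 1) (b=3); 3→4: 4^(4 + 1) = 1024; 1024−1 = 1023
i=2: 1023 = 3·4^4 + 3·4^3 + 3·4^2 + 3·4 + 3 (b=4); 4→5: 3·5^5 + 3·5^3 + 3·5^2 + 3·5 + 3 = 9843; 9843−1 = 9842
i=3: 9842 = 3·5^5 + 3·5^3 + 3·5^2 + 3·5 + 2 (b=5); 5→6: 3·6^6 + 3·6^3 + 3·6^2 + 3·6 + 2 = 140744; 140744−1 = 140743
i=4: 140743 = 3·6^6 + 3·6^3 + 3·6^2 + 3·6 + 1 (b=6); 6→7: 3·7^7 + 3·7^3 + 3·7^2 + 3·7 + 1 = 2471827; 2471827−1 = 2471826
i=5: 2471826 = 3·7^7 + 3·7^3 + 3·7^2 + 3·7 (b=7); 7→8: 3·8^8 + 3·8^3 + 3·8^2 + 3·8 = 50333400; 50333400−1 = 50333399
i=6: 50333399 = 3·8^8 + 3·8^3 + 3·8^2 + 2·8 + 7 (b=8); 8→9: 3·9^9 + 3·9^3 + 3·9^2 + 2·9 + 7 = 1162263922; 1162263922−1 = 1162263921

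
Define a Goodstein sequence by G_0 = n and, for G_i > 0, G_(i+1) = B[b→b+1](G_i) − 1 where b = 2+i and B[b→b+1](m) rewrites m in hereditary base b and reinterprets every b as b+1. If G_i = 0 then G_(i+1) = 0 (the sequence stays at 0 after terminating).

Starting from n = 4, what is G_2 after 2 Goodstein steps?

41

(0) 4|_2 = 2^2 ↦ 3^3|_3 = 27 ⇒ 26
(1) 26|_3 = 2·3^2 + 2·3 + 2 ↦ 2·4^2 + 2·4 + 2|_4 = 42 ⇒ 41
(2) 41|_4 = 2·4^2 + 2·4 + 1 ↦ 2·5^2 + 2·5 + 1|_5 = 61 ⇒ 60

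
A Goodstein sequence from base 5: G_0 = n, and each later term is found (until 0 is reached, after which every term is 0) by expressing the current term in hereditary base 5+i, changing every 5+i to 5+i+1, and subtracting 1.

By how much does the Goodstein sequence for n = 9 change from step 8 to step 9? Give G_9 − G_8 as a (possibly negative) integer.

-1

G_0 = 9. HB_5(9) = 5 + 4. Bump = 10. G_1 = 9.
G_1 = 9. HB_6(9) = 6 + 3. Bump = 10. G_2 = 9.
G_2 = 9. HB_7(9) = 7 + 2. Bump = 10. G_3 = 9.
G_3 = 9. HB_8(9) = 8 + 1. Bump = 10. G_4 = 9.
G_4 = 9. HB_9(9) = 9. Bump = 10. G_5 = 9.
G_5 = 9. HB_10(9) = 9. Bump = 9. G_6 = 8.
G_6 = 8. HB_11(8) = 8. Bump = 8. G_7 = 7.
G_7 = 7. HB_12(7) = 7. Bump = 7. G_8 = 6.
G_8 = 6. HB_13(6) = 6. Bump = 6. G_9 = 5.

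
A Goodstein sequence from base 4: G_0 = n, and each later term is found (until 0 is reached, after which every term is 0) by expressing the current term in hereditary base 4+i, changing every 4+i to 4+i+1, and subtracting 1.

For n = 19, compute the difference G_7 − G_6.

[0] 19 ≡ 4^2 + 3 (base 4). Lift 5: 28. −1: 27.
[1] 27 ≡ 5^2 + 2 (base 5). Lift 6: 38. −1: 37.
[2] 37 ≡ 6^2 + 1 (base 6). Lift 7: 50. −1: 49.
[3] 49 ≡ 7^2 (base 7). Lift 8: 64. −1: 63.
[4] 63 ≡ 7·8 + 7 (base 8). Lift 9: 70. −1: 69.
[5] 69 ≡ 7·9 + 6 (base 9). Lift 10: 76. −1: 75.
[6] 75 ≡ 7·10 + 5 (base 10). Lift 11: 82. −1: 81.

6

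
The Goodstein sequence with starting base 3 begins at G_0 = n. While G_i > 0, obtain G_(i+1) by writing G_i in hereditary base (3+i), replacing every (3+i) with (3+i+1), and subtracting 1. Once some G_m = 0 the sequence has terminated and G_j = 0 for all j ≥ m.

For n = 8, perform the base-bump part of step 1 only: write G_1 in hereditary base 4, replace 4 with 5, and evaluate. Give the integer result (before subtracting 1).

base 3: 8 = 2·3 + 2; at 4: 2·4 + 2 = 10; next = 9
base 4: 9 = 2·4 + 1; at 5: 2·5 + 1 = 11; next = 10

11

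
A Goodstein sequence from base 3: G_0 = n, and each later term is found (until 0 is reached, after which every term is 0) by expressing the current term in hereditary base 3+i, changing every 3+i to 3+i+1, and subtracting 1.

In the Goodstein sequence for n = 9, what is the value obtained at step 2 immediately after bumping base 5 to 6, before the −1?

20

base 3: 9 = 3^2; at 4: 4^2 = 16; next = 15
base 4: 15 = 3·4 + 3; at 5: 3·5 + 3 = 18; next = 17
base 5: 17 = 3·5 + 2; at 6: 3·6 + 2 = 20; next = 19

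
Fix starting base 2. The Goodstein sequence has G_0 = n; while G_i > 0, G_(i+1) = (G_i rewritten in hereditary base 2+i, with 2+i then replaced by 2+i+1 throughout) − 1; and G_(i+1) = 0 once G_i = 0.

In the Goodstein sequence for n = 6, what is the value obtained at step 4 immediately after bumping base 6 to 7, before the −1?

98040

G_0 = 6. HB_2(6) = 2^2 + 2. Bump = 30. G_1 = 29.
G_1 = 29. HB_3(29) = 3^3 + 2. Bump = 258. G_2 = 257.
G_2 = 257. HB_4(257) = 4^4 + 1. Bump = 3126. G_3 = 3125.
G_3 = 3125. HB_5(3125) = 5^5. Bump = 46656. G_4 = 46655.
G_4 = 46655. HB_6(46655) = 5·6^5 + 5·6^4 + 5·6^3 + 5·6^2 + 5·6 + 5. Bump = 98040. G_5 = 98039.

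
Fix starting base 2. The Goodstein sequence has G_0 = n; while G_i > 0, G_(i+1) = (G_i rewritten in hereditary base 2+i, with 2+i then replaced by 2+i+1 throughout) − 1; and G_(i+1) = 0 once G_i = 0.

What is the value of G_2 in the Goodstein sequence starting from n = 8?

553

8 —HB2→ 2^(2 + 1) —bump→ 3^(3 + 1) = 81 —(−1)→ 80
80 —HB3→ 2·3^3 + 2·3^2 + 2·3 + 2 —bump→ 2·4^4 + 2·4^2 + 2·4 + 2 = 554 —(−1)→ 553
553 —HB4→ 2·4^4 + 2·4^2 + 2·4 + 1 —bump→ 2·5^5 + 2·5^2 + 2·5 + 1 = 6311 —(−1)→ 6310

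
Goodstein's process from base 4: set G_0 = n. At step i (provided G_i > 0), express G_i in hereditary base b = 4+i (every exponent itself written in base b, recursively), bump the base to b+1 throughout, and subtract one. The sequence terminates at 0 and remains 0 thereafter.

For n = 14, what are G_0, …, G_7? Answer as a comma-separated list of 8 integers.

14, 16, 18, 20, 21, 22, 23, 24

i=0: 14 = 3·4 + 2 (b=4); 4→5: 3·5 + 2 = 17; 17−1 = 16
i=1: 16 = 3·5 + 1 (b=5); 5→6: 3·6 + 1 = 19; 19−1 = 18
i=2: 18 = 3·6 (b=6); 6→7: 3·7 = 21; 21−1 = 20
i=3: 20 = 2·7 + 6 (b=7); 7→8: 2·8 + 6 = 22; 22−1 = 21
i=4: 21 = 2·8 + 5 (b=8); 8→9: 2·9 + 5 = 23; 23−1 = 22
i=5: 22 = 2·9 + 4 (b=9); 9→10: 2·10 + 4 = 24; 24−1 = 23
i=6: 23 = 2·10 + 3 (b=10); 10→11: 2·11 + 3 = 25; 25−1 = 24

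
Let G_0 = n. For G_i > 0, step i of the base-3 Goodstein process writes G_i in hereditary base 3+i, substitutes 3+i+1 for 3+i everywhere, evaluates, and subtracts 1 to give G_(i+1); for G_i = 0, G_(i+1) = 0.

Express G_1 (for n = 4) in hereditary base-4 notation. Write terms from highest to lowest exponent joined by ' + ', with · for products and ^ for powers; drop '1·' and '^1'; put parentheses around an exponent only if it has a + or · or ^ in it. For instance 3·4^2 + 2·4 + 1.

4

4 —HB3→ 3 + 1 —bump→ 4 + 1 = 5 —(−1)→ 4
4 —HB4→ 4 —bump→ 5 = 5 —(−1)→ 4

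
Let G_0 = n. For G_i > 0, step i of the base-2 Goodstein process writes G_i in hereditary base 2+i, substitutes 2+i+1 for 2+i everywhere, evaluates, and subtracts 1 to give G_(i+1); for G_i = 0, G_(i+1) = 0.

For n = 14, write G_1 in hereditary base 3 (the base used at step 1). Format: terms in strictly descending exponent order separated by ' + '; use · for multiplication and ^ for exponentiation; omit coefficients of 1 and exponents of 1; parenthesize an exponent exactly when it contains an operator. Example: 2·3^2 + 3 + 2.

G_0 = 14. HB_2(14) = 2^(2 + 1) + 2^2 + 2. Bump = 111. G_1 = 110.
G_1 = 110. HB_3(110) = 3^(3 + 1) + 3^3 + 2. Bump = 1282. G_2 = 1281.

3^(3 + 1) + 3^3 + 2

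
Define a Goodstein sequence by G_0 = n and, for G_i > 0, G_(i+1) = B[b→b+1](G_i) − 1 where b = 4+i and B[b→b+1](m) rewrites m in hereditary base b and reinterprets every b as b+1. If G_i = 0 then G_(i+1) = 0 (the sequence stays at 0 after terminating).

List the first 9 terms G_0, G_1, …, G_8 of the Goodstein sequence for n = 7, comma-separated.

7, 7, 7, 7, 7, 6, 5, 4, 3

base 4: 7 = 4 + 3; at 5: 5 + 3 = 8; next = 7
base 5: 7 = 5 + 2; at 6: 6 + 2 = 8; next = 7
base 6: 7 = 6 + 1; at 7: 7 + 1 = 8; next = 7
base 7: 7 = 7; at 8: 8 = 8; next = 7
base 8: 7 = 7; at 9: 7 = 7; next = 6
base 9: 6 = 6; at 10: 6 = 6; next = 5
base 10: 5 = 5; at 11: 5 = 5; next = 4
base 11: 4 = 4; at 12: 4 = 4; next = 3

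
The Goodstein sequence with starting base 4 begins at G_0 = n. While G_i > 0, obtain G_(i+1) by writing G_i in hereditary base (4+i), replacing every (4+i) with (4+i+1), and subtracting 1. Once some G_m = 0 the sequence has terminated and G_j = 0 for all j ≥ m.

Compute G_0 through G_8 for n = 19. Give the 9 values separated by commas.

[0] 19 ≡ 4^2 + 3 (base 4). Lift 5: 28. −1: 27.
[1] 27 ≡ 5^2 + 2 (base 5). Lift 6: 38. −1: 37.
[2] 37 ≡ 6^2 + 1 (base 6). Lift 7: 50. −1: 49.
[3] 49 ≡ 7^2 (base 7). Lift 8: 64. −1: 63.
[4] 63 ≡ 7·8 + 7 (base 8). Lift 9: 70. −1: 69.
[5] 69 ≡ 7·9 + 6 (base 9). Lift 10: 76. −1: 75.
[6] 75 ≡ 7·10 + 5 (base 10). Lift 11: 82. −1: 81.
[7] 81 ≡ 7·11 + 4 (base 11). Lift 12: 88. −1: 87.

19, 27, 37, 49, 63, 69, 75, 81, 87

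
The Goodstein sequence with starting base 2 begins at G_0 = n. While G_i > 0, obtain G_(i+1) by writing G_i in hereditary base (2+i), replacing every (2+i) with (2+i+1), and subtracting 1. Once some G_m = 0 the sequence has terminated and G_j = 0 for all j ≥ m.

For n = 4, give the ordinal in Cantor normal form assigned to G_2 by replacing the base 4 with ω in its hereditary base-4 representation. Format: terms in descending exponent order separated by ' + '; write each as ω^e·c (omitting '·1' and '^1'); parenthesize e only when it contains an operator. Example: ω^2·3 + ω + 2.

ω^2·2 + ω·2 + 1

i=0: 4 = 2^2 (b=2); 2→3: 3^3 = 27; 27−1 = 26
i=1: 26 = 2·3^2 + 2·3 + 2 (b=3); 3→4: 2·4^2 + 2·4 + 2 = 42; 42−1 = 41
i=2: 41 = 2·4^2 + 2·4 + 1 (b=4); 4→5: 2·5^2 + 2·5 + 1 = 61; 61−1 = 60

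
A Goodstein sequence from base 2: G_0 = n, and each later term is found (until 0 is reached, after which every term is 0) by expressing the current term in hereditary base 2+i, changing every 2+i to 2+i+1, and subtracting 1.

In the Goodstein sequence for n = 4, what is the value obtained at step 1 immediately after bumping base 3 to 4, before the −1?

(0) 4|_2 = 2^2 ↦ 3^3|_3 = 27 ⇒ 26
(1) 26|_3 = 2·3^2 + 2·3 + 2 ↦ 2·4^2 + 2·4 + 2|_4 = 42 ⇒ 41

42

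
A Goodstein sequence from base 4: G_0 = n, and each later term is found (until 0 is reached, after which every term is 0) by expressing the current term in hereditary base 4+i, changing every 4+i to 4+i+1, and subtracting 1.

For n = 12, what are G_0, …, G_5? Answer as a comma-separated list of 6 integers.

step 0: 12 = 3·4; sub 5 for 4: 3·5; = 15; G_1 = 15−1 = 14
step 1: 14 = 2·5 + 4; sub 6 for 5: 2·6 + 4; = 16; G_2 = 16−1 = 15
step 2: 15 = 2·6 + 3; sub 7 for 6: 2·7 + 3; = 17; G_3 = 17−1 = 16
step 3: 16 = 2·7 + 2; sub 8 for 7: 2·8 + 2; = 18; G_4 = 18−1 = 17
step 4: 17 = 2·8 + 1; sub 9 for 8: 2·9 + 1; = 19; G_5 = 19−1 = 18

12, 14, 15, 16, 17, 18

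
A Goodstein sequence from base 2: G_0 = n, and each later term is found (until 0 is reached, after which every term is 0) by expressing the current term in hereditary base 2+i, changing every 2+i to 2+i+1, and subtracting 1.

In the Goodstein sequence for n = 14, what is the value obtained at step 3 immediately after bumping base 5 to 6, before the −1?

326592

G_0=14  [base 2] 2^(2 + 1) + 2^2 + 2  →[2↦3]→  3^(3 + 1) + 3^3 + 3 = 111  −1 ⇒ G_1=110
G_1=110  [base 3] 3^(3 + 1) + 3^3 + 2  →[3↦4]→  4^(4 + 1) + 4^4 + 2 = 1282  −1 ⇒ G_2=1281
G_2=1281  [base 4] 4^(4 + 1) + 4^4 + 1  →[4↦5]→  5^(5 + 1) + 5^5 + 1 = 18751  −1 ⇒ G_3=18750
G_3=18750  [base 5] 5^(5 + 1) + 5^5  →[5↦6]→  6^(6 + 1) + 6^6 = 326592  −1 ⇒ G_4=326591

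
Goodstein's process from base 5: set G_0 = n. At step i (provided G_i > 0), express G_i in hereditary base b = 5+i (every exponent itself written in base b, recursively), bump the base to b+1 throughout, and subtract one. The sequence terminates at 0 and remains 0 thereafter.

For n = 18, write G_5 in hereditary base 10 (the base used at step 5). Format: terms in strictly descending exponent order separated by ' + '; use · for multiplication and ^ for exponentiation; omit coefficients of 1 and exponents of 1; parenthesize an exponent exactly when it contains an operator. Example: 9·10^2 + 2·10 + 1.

2·10 + 7

step 0: 18 = 3·5 + 3; sub 6 for 5: 3·6 + 3; = 21; G_1 = 21−1 = 20
step 1: 20 = 3·6 + 2; sub 7 for 6: 3·7 + 2; = 23; G_2 = 23−1 = 22
step 2: 22 = 3·7 + 1; sub 8 for 7: 3·8 + 1; = 25; G_3 = 25−1 = 24
step 3: 24 = 3·8; sub 9 for 8: 3·9; = 27; G_4 = 27−1 = 26
step 4: 26 = 2·9 + 8; sub 10 for 9: 2·10 + 8; = 28; G_5 = 28−1 = 27
step 5: 27 = 2·10 + 7; sub 11 for 10: 2·11 + 7; = 29; G_6 = 29−1 = 28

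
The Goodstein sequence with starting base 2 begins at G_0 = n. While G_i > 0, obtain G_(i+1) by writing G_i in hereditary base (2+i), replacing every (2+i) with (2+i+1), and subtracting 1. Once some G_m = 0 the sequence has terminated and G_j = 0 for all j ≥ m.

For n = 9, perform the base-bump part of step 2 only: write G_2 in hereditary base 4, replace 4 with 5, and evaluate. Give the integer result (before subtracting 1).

G_0=9  [base 2] 2^(2 + 1) + 1  →[2↦3]→  3^(3 + 1) + 1 = 82  −1 ⇒ G_1=81
G_1=81  [base 3] 3^(3 + 1)  →[3↦4]→  4^(4 + 1) = 1024  −1 ⇒ G_2=1023
G_2=1023  [base 4] 3·4^4 + 3·4^3 + 3·4^2 + 3·4 + 3  →[4↦5]→  3·5^5 + 3·5^3 + 3·5^2 + 3·5 + 3 = 9843  −1 ⇒ G_3=9842

9843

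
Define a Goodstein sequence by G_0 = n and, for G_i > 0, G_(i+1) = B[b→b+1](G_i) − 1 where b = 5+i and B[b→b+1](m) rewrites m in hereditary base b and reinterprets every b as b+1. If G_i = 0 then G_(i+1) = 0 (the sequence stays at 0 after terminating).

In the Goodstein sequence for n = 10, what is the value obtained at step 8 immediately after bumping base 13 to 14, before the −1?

step 0: 10 = 2·5; sub 6 for 5: 2·6; = 12; G_1 = 12−1 = 11
step 1: 11 = 6 + 5; sub 7 for 6: 7 + 5; = 12; G_2 = 12−1 = 11
step 2: 11 = 7 + 4; sub 8 for 7: 8 + 4; = 12; G_3 = 12−1 = 11
step 3: 11 = 8 + 3; sub 9 for 8: 9 + 3; = 12; G_4 = 12−1 = 11
step 4: 11 = 9 + 2; sub 10 for 9: 10 + 2; = 12; G_5 = 12−1 = 11
step 5: 11 = 10 + 1; sub 11 for 10: 11 + 1; = 12; G_6 = 12−1 = 11
step 6: 11 = 11; sub 12 for 11: 12; = 12; G_7 = 12−1 = 11
step 7: 11 = 11; sub 13 for 12: 11; = 11; G_8 = 11−1 = 10

10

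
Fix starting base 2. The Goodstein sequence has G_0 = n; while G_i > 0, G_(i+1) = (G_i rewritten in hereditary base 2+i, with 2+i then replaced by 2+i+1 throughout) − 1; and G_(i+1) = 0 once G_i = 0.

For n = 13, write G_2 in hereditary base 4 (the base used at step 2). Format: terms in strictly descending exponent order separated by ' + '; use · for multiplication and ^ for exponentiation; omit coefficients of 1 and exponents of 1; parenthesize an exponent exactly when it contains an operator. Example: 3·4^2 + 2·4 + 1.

4^(4 + 1) + 3·4^3 + 3·4^2 + 3·4 + 3

[0] 13 ≡ 2^(2 + 1) + 2^2 + 1 (base 2). Lift 3: 109. −1: 108.
[1] 108 ≡ 3^(3 + 1) + 3^3 (base 3). Lift 4: 1280. −1: 1279.
[2] 1279 ≡ 4^(4 + 1) + 3·4^3 + 3·4^2 + 3·4 + 3 (base 4). Lift 5: 16093. −1: 16092.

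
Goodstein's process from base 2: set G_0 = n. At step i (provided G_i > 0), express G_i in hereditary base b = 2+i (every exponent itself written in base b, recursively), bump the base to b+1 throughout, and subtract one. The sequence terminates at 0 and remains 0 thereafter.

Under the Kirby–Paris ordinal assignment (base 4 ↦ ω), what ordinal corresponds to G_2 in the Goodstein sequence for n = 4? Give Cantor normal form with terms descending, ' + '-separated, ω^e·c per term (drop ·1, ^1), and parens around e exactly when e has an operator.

ω^2·2 + ω·2 + 1

4 —HB2→ 2^2 —bump→ 3^3 = 27 —(−1)→ 26
26 —HB3→ 2·3^2 + 2·3 + 2 —bump→ 2·4^2 + 2·4 + 2 = 42 —(−1)→ 41
41 —HB4→ 2·4^2 + 2·4 + 1 —bump→ 2·5^2 + 2·5 + 1 = 61 —(−1)→ 60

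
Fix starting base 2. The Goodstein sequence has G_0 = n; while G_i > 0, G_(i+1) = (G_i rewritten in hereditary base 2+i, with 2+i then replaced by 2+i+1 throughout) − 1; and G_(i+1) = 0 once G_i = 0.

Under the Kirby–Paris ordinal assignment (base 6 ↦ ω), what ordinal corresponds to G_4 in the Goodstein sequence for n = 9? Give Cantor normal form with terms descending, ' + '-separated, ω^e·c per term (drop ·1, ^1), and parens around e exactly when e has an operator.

ω^ω·3 + ω^3·3 + ω^2·3 + ω·3 + 1

9 —HB2→ 2^(2 + 1) + 1 —bump→ 3^(3 + 1) + 1 = 82 —(−1)→ 81
81 —HB3→ 3^(3 + 1) —bump→ 4^(4 + 1) = 1024 —(−1)→ 1023
1023 —HB4→ 3·4^4 + 3·4^3 + 3·4^2 + 3·4 + 3 —bump→ 3·5^5 + 3·5^3 + 3·5^2 + 3·5 + 3 = 9843 —(−1)→ 9842
9842 —HB5→ 3·5^5 + 3·5^3 + 3·5^2 + 3·5 + 2 —bump→ 3·6^6 + 3·6^3 + 3·6^2 + 3·6 + 2 = 140744 —(−1)→ 140743
140743 —HB6→ 3·6^6 + 3·6^3 + 3·6^2 + 3·6 + 1 —bump→ 3·7^7 + 3·7^3 + 3·7^2 + 3·7 + 1 = 2471827 —(−1)→ 2471826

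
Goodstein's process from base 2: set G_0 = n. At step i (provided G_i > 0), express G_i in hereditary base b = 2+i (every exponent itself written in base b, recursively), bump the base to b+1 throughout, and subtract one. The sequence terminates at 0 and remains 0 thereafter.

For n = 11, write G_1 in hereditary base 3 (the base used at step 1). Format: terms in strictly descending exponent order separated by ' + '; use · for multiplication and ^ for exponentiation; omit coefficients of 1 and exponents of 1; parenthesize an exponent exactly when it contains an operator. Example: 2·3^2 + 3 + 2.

[0] 11 ≡ 2^(2 + 1) + 2 + 1 (base 2). Lift 3: 85. −1: 84.
[1] 84 ≡ 3^(3 + 1) + 3 (base 3). Lift 4: 1028. −1: 1027.

3^(3 + 1) + 3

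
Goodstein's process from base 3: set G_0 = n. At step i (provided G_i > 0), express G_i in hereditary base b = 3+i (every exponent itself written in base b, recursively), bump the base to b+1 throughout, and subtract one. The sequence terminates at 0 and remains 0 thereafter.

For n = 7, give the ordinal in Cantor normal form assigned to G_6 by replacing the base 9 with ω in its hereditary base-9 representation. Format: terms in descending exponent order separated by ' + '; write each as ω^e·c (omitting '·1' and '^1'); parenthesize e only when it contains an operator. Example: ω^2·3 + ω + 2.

step 0: 7 = 2·3 + 1; sub 4 for 3: 2·4 + 1; = 9; G_1 = 9−1 = 8
step 1: 8 = 2·4; sub 5 for 4: 2·5; = 10; G_2 = 10−1 = 9
step 2: 9 = 5 + 4; sub 6 for 5: 6 + 4; = 10; G_3 = 10−1 = 9
step 3: 9 = 6 + 3; sub 7 for 6: 7 + 3; = 10; G_4 = 10−1 = 9
step 4: 9 = 7 + 2; sub 8 for 7: 8 + 2; = 10; G_5 = 10−1 = 9
step 5: 9 = 8 + 1; sub 9 for 8: 9 + 1; = 10; G_6 = 10−1 = 9
step 6: 9 = 9; sub 10 for 9: 10; = 10; G_7 = 10−1 = 9

ω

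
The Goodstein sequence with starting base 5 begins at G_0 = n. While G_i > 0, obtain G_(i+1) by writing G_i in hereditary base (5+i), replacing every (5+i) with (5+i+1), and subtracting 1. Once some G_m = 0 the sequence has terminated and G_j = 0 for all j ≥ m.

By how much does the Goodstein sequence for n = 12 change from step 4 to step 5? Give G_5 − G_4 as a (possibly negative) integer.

0

step 0: 12 = 2·5 + 2; sub 6 for 5: 2·6 + 2; = 14; G_1 = 14−1 = 13
step 1: 13 = 2·6 + 1; sub 7 for 6: 2·7 + 1; = 15; G_2 = 15−1 = 14
step 2: 14 = 2·7; sub 8 for 7: 2·8; = 16; G_3 = 16−1 = 15
step 3: 15 = 8 + 7; sub 9 for 8: 9 + 7; = 16; G_4 = 16−1 = 15
step 4: 15 = 9 + 6; sub 10 for 9: 10 + 6; = 16; G_5 = 16−1 = 15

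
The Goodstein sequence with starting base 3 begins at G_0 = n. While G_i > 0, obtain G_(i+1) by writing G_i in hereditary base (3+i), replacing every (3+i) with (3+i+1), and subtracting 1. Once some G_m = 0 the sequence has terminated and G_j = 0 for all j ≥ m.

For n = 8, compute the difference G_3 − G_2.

1

base 3: 8 = 2·3 + 2; at 4: 2·4 + 2 = 10; next = 9
base 4: 9 = 2·4 + 1; at 5: 2·5 + 1 = 11; next = 10
base 5: 10 = 2·5; at 6: 2·6 = 12; next = 11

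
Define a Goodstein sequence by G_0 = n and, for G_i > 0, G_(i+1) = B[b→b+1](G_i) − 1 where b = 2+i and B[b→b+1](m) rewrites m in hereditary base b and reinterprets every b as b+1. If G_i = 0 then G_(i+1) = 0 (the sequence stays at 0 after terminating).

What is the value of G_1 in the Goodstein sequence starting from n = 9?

81

G_0=9  [base 2] 2^(2 + 1) + 1  →[2↦3]→  3^(3 + 1) + 1 = 82  −1 ⇒ G_1=81
G_1=81  [base 3] 3^(3 + 1)  →[3↦4]→  4^(4 + 1) = 1024  −1 ⇒ G_2=1023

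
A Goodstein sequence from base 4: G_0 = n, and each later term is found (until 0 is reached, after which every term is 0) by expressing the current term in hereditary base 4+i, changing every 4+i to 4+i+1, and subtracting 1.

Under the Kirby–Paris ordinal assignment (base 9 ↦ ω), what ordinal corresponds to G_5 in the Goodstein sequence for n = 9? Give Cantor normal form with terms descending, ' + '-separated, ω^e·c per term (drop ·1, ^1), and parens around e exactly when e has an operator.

ω + 2

(0) 9|_4 = 2·4 + 1 ↦ 2·5 + 1|_5 = 11 ⇒ 10
(1) 10|_5 = 2·5 ↦ 2·6|_6 = 12 ⇒ 11
(2) 11|_6 = 6 + 5 ↦ 7 + 5|_7 = 12 ⇒ 11
(3) 11|_7 = 7 + 4 ↦ 8 + 4|_8 = 12 ⇒ 11
(4) 11|_8 = 8 + 3 ↦ 9 + 3|_9 = 12 ⇒ 11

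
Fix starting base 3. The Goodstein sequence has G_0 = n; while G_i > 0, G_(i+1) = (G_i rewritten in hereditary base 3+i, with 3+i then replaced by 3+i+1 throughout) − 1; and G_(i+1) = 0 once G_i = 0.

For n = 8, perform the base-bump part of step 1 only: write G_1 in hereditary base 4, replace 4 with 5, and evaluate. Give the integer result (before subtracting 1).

11

(0) 8|_3 = 2·3 + 2 ↦ 2·4 + 2|_4 = 10 ⇒ 9
(1) 9|_4 = 2·4 + 1 ↦ 2·5 + 1|_5 = 11 ⇒ 10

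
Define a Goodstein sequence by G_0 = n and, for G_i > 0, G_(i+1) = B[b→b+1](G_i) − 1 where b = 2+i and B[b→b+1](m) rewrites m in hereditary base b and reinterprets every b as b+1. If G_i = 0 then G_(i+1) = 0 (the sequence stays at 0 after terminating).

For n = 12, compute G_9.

3138428376974

(0) 12|_2 = 2^(2 + 1) + 2^2 ↦ 3^(3 + 1) + 3^3|_3 = 108 ⇒ 107
(1) 107|_3 = 3^(3 + 1) + 2·3^2 + 2·3 + 2 ↦ 4^(4 + 1) + 2·4^2 + 2·4 + 2|_4 = 1066 ⇒ 1065
(2) 1065|_4 = 4^(4 + 1) + 2·4^2 + 2·4 + 1 ↦ 5^(5 + 1) + 2·5^2 + 2·5 + 1|_5 = 15686 ⇒ 15685
(3) 15685|_5 = 5^(5 + 1) + 2·5^2 + 2·5 ↦ 6^(6 + 1) + 2·6^2 + 2·6|_6 = 280020 ⇒ 280019
(4) 280019|_6 = 6^(6 + 1) + 2·6^2 + 6 + 5 ↦ 7^(7 + 1) + 2·7^2 + 7 + 5|_7 = 5764911 ⇒ 5764910
(5) 5764910|_7 = 7^(7 + 1) + 2·7^2 + 7 + 4 ↦ 8^(8 + 1) + 2·8^2 + 8 + 4|_8 = 134217868 ⇒ 134217867
(6) 134217867|_8 = 8^(8 + 1) + 2·8^2 + 8 + 3 ↦ 9^(9 + 1) + 2·9^2 + 9 + 3|_9 = 3486784575 ⇒ 3486784574
(7) 3486784574|_9 = 9^(9 + 1) + 2·9^2 + 9 + 2 ↦ 10^(10 + 1) + 2·10^2 + 10 + 2|_10 = 100000000212 ⇒ 100000000211
(8) 100000000211|_10 = 10^(10 + 1) + 2·10^2 + 10 + 1 ↦ 11^(11 + 1) + 2·11^2 + 11 + 1|_11 = 3138428376975 ⇒ 3138428376974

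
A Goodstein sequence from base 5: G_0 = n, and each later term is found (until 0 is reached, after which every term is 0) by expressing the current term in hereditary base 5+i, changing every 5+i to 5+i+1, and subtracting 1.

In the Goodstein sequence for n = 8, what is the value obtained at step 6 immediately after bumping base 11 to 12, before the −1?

6

8 —HB5→ 5 + 3 —bump→ 6 + 3 = 9 —(−1)→ 8
8 —HB6→ 6 + 2 —bump→ 7 + 2 = 9 —(−1)→ 8
8 —HB7→ 7 + 1 —bump→ 8 + 1 = 9 —(−1)→ 8
8 —HB8→ 8 —bump→ 9 = 9 —(−1)→ 8
8 —HB9→ 8 —bump→ 8 = 8 —(−1)→ 7
7 —HB10→ 7 —bump→ 7 = 7 —(−1)→ 6
6 —HB11→ 6 —bump→ 6 = 6 —(−1)→ 5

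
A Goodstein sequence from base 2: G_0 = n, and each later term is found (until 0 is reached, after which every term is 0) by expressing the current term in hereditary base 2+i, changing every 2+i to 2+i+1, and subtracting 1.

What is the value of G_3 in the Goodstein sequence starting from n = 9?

G_0=9  [base 2] 2^(2 + 1) + 1  →[2↦3]→  3^(3 + 1) + 1 = 82  −1 ⇒ G_1=81
G_1=81  [base 3] 3^(3 + 1)  →[3↦4]→  4^(4 + 1) = 1024  −1 ⇒ G_2=1023
G_2=1023  [base 4] 3·4^4 + 3·4^3 + 3·4^2 + 3·4 + 3  →[4↦5]→  3·5^5 + 3·5^3 + 3·5^2 + 3·5 + 3 = 9843  −1 ⇒ G_3=9842
G_3=9842  [base 5] 3·5^5 + 3·5^3 + 3·5^2 + 3·5 + 2  →[5↦6]→  3·6^6 + 3·6^3 + 3·6^2 + 3·6 + 2 = 140744  −1 ⇒ G_4=140743

9842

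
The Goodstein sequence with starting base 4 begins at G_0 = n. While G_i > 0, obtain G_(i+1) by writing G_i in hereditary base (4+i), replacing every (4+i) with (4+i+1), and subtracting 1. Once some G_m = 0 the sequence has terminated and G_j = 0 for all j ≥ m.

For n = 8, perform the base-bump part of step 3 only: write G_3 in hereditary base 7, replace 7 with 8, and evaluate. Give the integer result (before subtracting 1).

10

G_0=8  [base 4] 2·4  →[4↦5]→  2·5 = 10  −1 ⇒ G_1=9
G_1=9  [base 5] 5 + 4  →[5↦6]→  6 + 4 = 10  −1 ⇒ G_2=9
G_2=9  [base 6] 6 + 3  →[6↦7]→  7 + 3 = 10  −1 ⇒ G_3=9
G_3=9  [base 7] 7 + 2  →[7↦8]→  8 + 2 = 10  −1 ⇒ G_4=9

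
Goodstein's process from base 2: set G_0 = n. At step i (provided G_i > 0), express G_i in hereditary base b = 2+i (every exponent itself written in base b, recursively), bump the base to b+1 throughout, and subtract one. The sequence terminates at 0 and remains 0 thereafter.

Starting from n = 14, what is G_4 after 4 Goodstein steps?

326591

(0) 14|_2 = 2^(2 + 1) + 2^2 + 2 ↦ 3^(3 + 1) + 3^3 + 3|_3 = 111 ⇒ 110
(1) 110|_3 = 3^(3 + 1) + 3^3 + 2 ↦ 4^(4 + 1) + 4^4 + 2|_4 = 1282 ⇒ 1281
(2) 1281|_4 = 4^(4 + 1) + 4^4 + 1 ↦ 5^(5 + 1) + 5^5 + 1|_5 = 18751 ⇒ 18750
(3) 18750|_5 = 5^(5 + 1) + 5^5 ↦ 6^(6 + 1) + 6^6|_6 = 326592 ⇒ 326591
(4) 326591|_6 = 6^(6 + 1) + 5·6^5 + 5·6^4 + 5·6^3 + 5·6^2 + 5·6 + 5 ↦ 7^(7 + 1) + 5·7^5 + 5·7^4 + 5·7^3 + 5·7^2 + 5·7 + 5|_7 = 5862841 ⇒ 5862840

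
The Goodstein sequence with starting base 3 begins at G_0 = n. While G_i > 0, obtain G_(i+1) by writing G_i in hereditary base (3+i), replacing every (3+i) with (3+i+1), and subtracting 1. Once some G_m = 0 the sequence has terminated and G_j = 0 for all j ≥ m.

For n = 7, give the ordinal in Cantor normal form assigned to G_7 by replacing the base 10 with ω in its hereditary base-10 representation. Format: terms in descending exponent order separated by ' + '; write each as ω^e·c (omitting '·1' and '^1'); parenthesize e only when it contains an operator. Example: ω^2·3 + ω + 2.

9

[0] 7 ≡ 2·3 + 1 (base 3). Lift 4: 9. −1: 8.
[1] 8 ≡ 2·4 (base 4). Lift 5: 10. −1: 9.
[2] 9 ≡ 5 + 4 (base 5). Lift 6: 10. −1: 9.
[3] 9 ≡ 6 + 3 (base 6). Lift 7: 10. −1: 9.
[4] 9 ≡ 7 + 2 (base 7). Lift 8: 10. −1: 9.
[5] 9 ≡ 8 + 1 (base 8). Lift 9: 10. −1: 9.
[6] 9 ≡ 9 (base 9). Lift 10: 10. −1: 9.
[7] 9 ≡ 9 (base 10). Lift 11: 9. −1: 8.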